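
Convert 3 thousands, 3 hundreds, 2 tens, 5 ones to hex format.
Convert 3 thousands, 3 hundreds, 2 tens, 5 ones (place-value notation) → 3×1000 + 3×100 + 2×10 + 5 = 3325 (decimal)
Convert 3325 (decimal) → 3325 = 12×256 + 15×16 + 13 → 0xCFD (hexadecimal)
0xCFD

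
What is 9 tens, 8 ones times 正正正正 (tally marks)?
Convert 9 tens, 8 ones (place-value notation) → 9×10 + 8 = 98 (decimal)
Convert 正正正正 (tally marks) → 5 + 5 + 5 + 5 = 20 (decimal)
Compute 98 × 20 = 1960
1960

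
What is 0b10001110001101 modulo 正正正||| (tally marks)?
Convert 0b10001110001101 (binary) → 8192 + 512 + 256 + 128 + 8 + 4 + 1 = 9101 (decimal)
Convert 正正正||| (tally marks) → 5 + 5 + 5 + 3 = 18 (decimal)
Compute 9101 mod 18 = 11
11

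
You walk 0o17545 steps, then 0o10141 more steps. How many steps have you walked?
Convert 0o17545 (octal) → 1×4096 + 7×512 + 5×64 + 4×8 + 5 = 8037 (decimal)
Convert 0o10141 (octal) → 1×4096 + 1×64 + 4×8 + 1 = 4193 (decimal)
Compute 8037 + 4193 = 12230
12230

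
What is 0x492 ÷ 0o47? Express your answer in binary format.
Convert 0x492 (hexadecimal) → 4×256 + 9×16 + 2 = 1170 (decimal)
Convert 0o47 (octal) → 4×8 + 7 = 39 (decimal)
Compute 1170 ÷ 39 = 30
Convert 30 (decimal) → 30 = 16 + 8 + 4 + 2 → 0b11110 (binary)
0b11110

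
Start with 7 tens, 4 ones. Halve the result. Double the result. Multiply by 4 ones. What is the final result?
Convert 7 tens, 4 ones (place-value notation) → 7×10 + 4 = 74 (decimal)
Start: 74
74 ÷ 2 = 37
37 × 2 = 74
Convert 4 ones (place-value notation) → 4 (decimal)
74 × 4 = 296
296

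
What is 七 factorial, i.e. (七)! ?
Convert 七 (Chinese numeral) → 7 (decimal)
Compute 7! = 5040
5040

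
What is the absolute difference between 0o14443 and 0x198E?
Convert 0o14443 (octal) → 1×4096 + 4×512 + 4×64 + 4×8 + 3 = 6435 (decimal)
Convert 0x198E (hexadecimal) → 1×4096 + 9×256 + 8×16 + 14 = 6542 (decimal)
Compute |6435 - 6542| = 107
107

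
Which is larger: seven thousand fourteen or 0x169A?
Convert seven thousand fourteen (English words) → 7×1000 + 14 = 7014 (decimal)
Convert 0x169A (hexadecimal) → 1×4096 + 6×256 + 9×16 + 10 = 5786 (decimal)
Compare 7014 vs 5786: larger = 7014
7014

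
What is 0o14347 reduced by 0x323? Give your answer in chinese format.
Convert 0o14347 (octal) → 1×4096 + 4×512 + 3×64 + 4×8 + 7 = 6375 (decimal)
Convert 0x323 (hexadecimal) → 3×256 + 2×16 + 3 = 803 (decimal)
Compute 6375 - 803 = 5572
Convert 5572 (decimal) → 5572 = 5×1000 + 5×100 + 7×10 + 2 → 五千五百七十二 (Chinese numeral)
五千五百七十二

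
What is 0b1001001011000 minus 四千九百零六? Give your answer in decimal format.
Convert 0b1001001011000 (binary) → 4096 + 512 + 64 + 16 + 8 = 4696 (decimal)
Convert 四千九百零六 (Chinese numeral) → 4×1000 + 9×100 + 6 = 4906 (decimal)
Compute 4696 - 4906 = -210
-210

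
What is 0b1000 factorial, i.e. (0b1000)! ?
Convert 0b1000 (binary) → 8 (decimal)
Compute 8! = 40320
40320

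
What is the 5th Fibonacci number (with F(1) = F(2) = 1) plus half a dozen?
The 5th Fibonacci number (with F(1) = F(2) = 1): 1, 1, 2, 3, 5 → 5
Convert half a dozen (colloquial) → 6 (decimal)
Compute 5 + 6 = 11
11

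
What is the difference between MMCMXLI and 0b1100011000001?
Convert MMCMXLI (Roman numeral) → 1000 + 1000 + 900 + 40 + 1 = 2941 (decimal)
Convert 0b1100011000001 (binary) → 4096 + 2048 + 128 + 64 + 1 = 6337 (decimal)
Difference: |2941 - 6337| = 3396
3396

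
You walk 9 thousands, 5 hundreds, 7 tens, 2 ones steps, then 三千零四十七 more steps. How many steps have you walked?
Convert 9 thousands, 5 hundreds, 7 tens, 2 ones (place-value notation) → 9×1000 + 5×100 + 7×10 + 2 = 9572 (decimal)
Convert 三千零四十七 (Chinese numeral) → 3×1000 + 4×10 + 7 = 3047 (decimal)
Compute 9572 + 3047 = 12619
12619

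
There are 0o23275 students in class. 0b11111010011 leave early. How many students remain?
Convert 0o23275 (octal) → 2×4096 + 3×512 + 2×64 + 7×8 + 5 = 9917 (decimal)
Convert 0b11111010011 (binary) → 1024 + 512 + 256 + 128 + 64 + 16 + 2 + 1 = 2003 (decimal)
Compute 9917 - 2003 = 7914
7914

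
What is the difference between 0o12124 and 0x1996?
Convert 0o12124 (octal) → 1×4096 + 2×512 + 1×64 + 2×8 + 4 = 5204 (decimal)
Convert 0x1996 (hexadecimal) → 1×4096 + 9×256 + 9×16 + 6 = 6550 (decimal)
Difference: |5204 - 6550| = 1346
1346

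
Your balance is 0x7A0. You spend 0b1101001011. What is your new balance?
Convert 0x7A0 (hexadecimal) → 7×256 + 10×16 = 1952 (decimal)
Convert 0b1101001011 (binary) → 512 + 256 + 64 + 8 + 2 + 1 = 843 (decimal)
Compute 1952 - 843 = 1109
1109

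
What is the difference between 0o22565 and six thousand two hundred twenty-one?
Convert 0o22565 (octal) → 2×4096 + 2×512 + 5×64 + 6×8 + 5 = 9589 (decimal)
Convert six thousand two hundred twenty-one (English words) → 6×1000 + 2×100 + 21 = 6221 (decimal)
Difference: |9589 - 6221| = 3368
3368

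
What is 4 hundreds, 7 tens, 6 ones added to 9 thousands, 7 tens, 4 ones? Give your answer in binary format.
Convert 4 hundreds, 7 tens, 6 ones (place-value notation) → 4×100 + 7×10 + 6 = 476 (decimal)
Convert 9 thousands, 7 tens, 4 ones (place-value notation) → 9×1000 + 7×10 + 4 = 9074 (decimal)
Compute 476 + 9074 = 9550
Convert 9550 (decimal) → 9550 = 8192 + 1024 + 256 + 64 + 8 + 4 + 2 → 0b10010101001110 (binary)
0b10010101001110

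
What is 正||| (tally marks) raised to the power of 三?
Convert 正||| (tally marks) → 5 + 3 = 8 (decimal)
Convert 三 (Chinese numeral) → 3 (decimal)
Compute 8 ^ 3 = 512
512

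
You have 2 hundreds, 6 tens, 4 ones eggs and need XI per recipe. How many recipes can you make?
Convert 2 hundreds, 6 tens, 4 ones (place-value notation) → 2×100 + 6×10 + 4 = 264 (decimal)
Convert XI (Roman numeral) → 10 + 1 = 11 (decimal)
Compute 264 ÷ 11 = 24
24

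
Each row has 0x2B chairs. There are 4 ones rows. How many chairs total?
Convert 0x2B (hexadecimal) → 2×16 + 11 = 43 (decimal)
Convert 4 ones (place-value notation) → 4 (decimal)
Compute 43 × 4 = 172
172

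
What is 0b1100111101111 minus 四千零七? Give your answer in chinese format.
Convert 0b1100111101111 (binary) → 4096 + 2048 + 256 + 128 + 64 + 32 + 8 + 4 + 2 + 1 = 6639 (decimal)
Convert 四千零七 (Chinese numeral) → 4×1000 + 7 = 4007 (decimal)
Compute 6639 - 4007 = 2632
Convert 2632 (decimal) → 2632 = 2×1000 + 6×100 + 3×10 + 2 → 二千六百三十二 (Chinese numeral)
二千六百三十二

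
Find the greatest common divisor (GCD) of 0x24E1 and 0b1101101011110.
Convert 0x24E1 (hexadecimal) → 2×4096 + 4×256 + 14×16 + 1 = 9441 (decimal)
Convert 0b1101101011110 (binary) → 4096 + 2048 + 512 + 256 + 64 + 16 + 8 + 4 + 2 = 7006 (decimal)
Compute gcd(9441, 7006) = 1
1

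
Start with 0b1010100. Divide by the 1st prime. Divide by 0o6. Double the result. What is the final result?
Convert 0b1010100 (binary) → 64 + 16 + 4 = 84 (decimal)
Start: 84
Convert the 1st prime (prime index) → 2 (decimal)
84 ÷ 2 = 42
Convert 0o6 (octal) → 6 (decimal)
42 ÷ 6 = 7
7 × 2 = 14
14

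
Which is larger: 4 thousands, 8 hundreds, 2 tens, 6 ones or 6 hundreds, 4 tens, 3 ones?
Convert 4 thousands, 8 hundreds, 2 tens, 6 ones (place-value notation) → 4×1000 + 8×100 + 2×10 + 6 = 4826 (decimal)
Convert 6 hundreds, 4 tens, 3 ones (place-value notation) → 6×100 + 4×10 + 3 = 643 (decimal)
Compare 4826 vs 643: larger = 4826
4826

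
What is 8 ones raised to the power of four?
Convert 8 ones (place-value notation) → 8 (decimal)
Convert four (English words) → 4 (decimal)
Compute 8 ^ 4 = 4096
4096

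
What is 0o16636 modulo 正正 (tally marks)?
Convert 0o16636 (octal) → 1×4096 + 6×512 + 6×64 + 3×8 + 6 = 7582 (decimal)
Convert 正正 (tally marks) → 5 + 5 = 10 (decimal)
Compute 7582 mod 10 = 2
2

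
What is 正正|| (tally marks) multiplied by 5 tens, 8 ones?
Convert 正正|| (tally marks) → 5 + 5 + 2 = 12 (decimal)
Convert 5 tens, 8 ones (place-value notation) → 5×10 + 8 = 58 (decimal)
Compute 12 × 58 = 696
696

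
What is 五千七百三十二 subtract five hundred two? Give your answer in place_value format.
Convert 五千七百三十二 (Chinese numeral) → 5×1000 + 7×100 + 3×10 + 2 = 5732 (decimal)
Convert five hundred two (English words) → 5×100 + 2 = 502 (decimal)
Compute 5732 - 502 = 5230
Convert 5230 (decimal) → 5230 = 5×1000 + 2×100 + 3×10 → 5 thousands, 2 hundreds, 3 tens (place-value notation)
5 thousands, 2 hundreds, 3 tens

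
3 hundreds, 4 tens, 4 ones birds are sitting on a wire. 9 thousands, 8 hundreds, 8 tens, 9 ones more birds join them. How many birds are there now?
Convert 3 hundreds, 4 tens, 4 ones (place-value notation) → 3×100 + 4×10 + 4 = 344 (decimal)
Convert 9 thousands, 8 hundreds, 8 tens, 9 ones (place-value notation) → 9×1000 + 8×100 + 8×10 + 9 = 9889 (decimal)
Compute 344 + 9889 = 10233
10233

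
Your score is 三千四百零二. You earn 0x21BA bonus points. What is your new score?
Convert 三千四百零二 (Chinese numeral) → 3×1000 + 4×100 + 2 = 3402 (decimal)
Convert 0x21BA (hexadecimal) → 2×4096 + 1×256 + 11×16 + 10 = 8634 (decimal)
Compute 3402 + 8634 = 12036
12036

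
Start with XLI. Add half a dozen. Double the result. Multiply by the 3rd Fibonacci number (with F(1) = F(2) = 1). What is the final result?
Convert XLI (Roman numeral) → 40 + 1 = 41 (decimal)
Start: 41
Convert half a dozen (colloquial) → 6 (decimal)
41 + 6 = 47
47 × 2 = 94
Convert the 3rd Fibonacci number (with F(1) = F(2) = 1) (Fibonacci index) → 1, 1, 2 → 2 (decimal)
94 × 2 = 188
188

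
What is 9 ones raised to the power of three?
Convert 9 ones (place-value notation) → 9 (decimal)
Convert three (English words) → 3 (decimal)
Compute 9 ^ 3 = 729
729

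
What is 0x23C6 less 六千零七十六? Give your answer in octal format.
Convert 0x23C6 (hexadecimal) → 2×4096 + 3×256 + 12×16 + 6 = 9158 (decimal)
Convert 六千零七十六 (Chinese numeral) → 6×1000 + 7×10 + 6 = 6076 (decimal)
Compute 9158 - 6076 = 3082
Convert 3082 (decimal) → 3082 = 6×512 + 1×8 + 2 → 0o6012 (octal)
0o6012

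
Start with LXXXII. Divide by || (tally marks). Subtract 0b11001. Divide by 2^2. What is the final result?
Convert LXXXII (Roman numeral) → 50 + 10 + 10 + 10 + 1 + 1 = 82 (decimal)
Start: 82
Convert || (tally marks) → 2 (decimal)
82 ÷ 2 = 41
Convert 0b11001 (binary) → 16 + 8 + 1 = 25 (decimal)
41 - 25 = 16
Convert 2^2 (power) → 4 (decimal)
16 ÷ 4 = 4
4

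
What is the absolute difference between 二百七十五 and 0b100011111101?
Convert 二百七十五 (Chinese numeral) → 2×100 + 7×10 + 5 = 275 (decimal)
Convert 0b100011111101 (binary) → 2048 + 128 + 64 + 32 + 16 + 8 + 4 + 1 = 2301 (decimal)
Compute |275 - 2301| = 2026
2026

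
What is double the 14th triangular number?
The 14th triangular number = 14×15/2 = 105
Compute 105 × 2 = 210
210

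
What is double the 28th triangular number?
The 28th triangular number = 28×29/2 = 406
Compute 406 × 2 = 812
812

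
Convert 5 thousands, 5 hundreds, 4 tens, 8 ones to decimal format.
Convert 5 thousands, 5 hundreds, 4 tens, 8 ones (place-value notation) → 5×1000 + 5×100 + 4×10 + 8 = 5548 (decimal)
5548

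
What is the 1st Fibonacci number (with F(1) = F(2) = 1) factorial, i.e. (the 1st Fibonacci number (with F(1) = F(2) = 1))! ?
Convert the 1st Fibonacci number (with F(1) = F(2) = 1) (Fibonacci index) → 1 (decimal)
Compute 1! = 1
1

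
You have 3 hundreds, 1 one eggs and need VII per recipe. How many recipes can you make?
Convert 3 hundreds, 1 one (place-value notation) → 3×100 + 1 = 301 (decimal)
Convert VII (Roman numeral) → 5 + 1 + 1 = 7 (decimal)
Compute 301 ÷ 7 = 43
43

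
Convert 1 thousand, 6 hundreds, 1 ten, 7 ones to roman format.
Convert 1 thousand, 6 hundreds, 1 ten, 7 ones (place-value notation) → 1×1000 + 6×100 + 1×10 + 7 = 1617 (decimal)
Convert 1617 (decimal) → 1617 = 1000 + 500 + 100 + 10 + 5 + 1 + 1 → MDCXVII (Roman numeral)
MDCXVII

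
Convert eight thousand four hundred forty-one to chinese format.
Convert eight thousand four hundred forty-one (English words) → 8×1000 + 4×100 + 41 = 8441 (decimal)
Convert 8441 (decimal) → 8441 = 8×1000 + 4×100 + 4×10 + 1 → 八千四百四十一 (Chinese numeral)
八千四百四十一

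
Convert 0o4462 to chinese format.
Convert 0o4462 (octal) → 4×512 + 4×64 + 6×8 + 2 = 2354 (decimal)
Convert 2354 (decimal) → 2354 = 2×1000 + 3×100 + 5×10 + 4 → 二千三百五十四 (Chinese numeral)
二千三百五十四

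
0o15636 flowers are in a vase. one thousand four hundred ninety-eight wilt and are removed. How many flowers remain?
Convert 0o15636 (octal) → 1×4096 + 5×512 + 6×64 + 3×8 + 6 = 7070 (decimal)
Convert one thousand four hundred ninety-eight (English words) → 1×1000 + 4×100 + 98 = 1498 (decimal)
Compute 7070 - 1498 = 5572
5572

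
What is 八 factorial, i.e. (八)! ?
Convert 八 (Chinese numeral) → 8 (decimal)
Compute 8! = 40320
40320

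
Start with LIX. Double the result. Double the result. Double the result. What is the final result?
Convert LIX (Roman numeral) → 50 + 9 = 59 (decimal)
Start: 59
59 × 2 = 118
118 × 2 = 236
236 × 2 = 472
472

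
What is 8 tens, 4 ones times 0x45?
Convert 8 tens, 4 ones (place-value notation) → 8×10 + 4 = 84 (decimal)
Convert 0x45 (hexadecimal) → 4×16 + 5 = 69 (decimal)
Compute 84 × 69 = 5796
5796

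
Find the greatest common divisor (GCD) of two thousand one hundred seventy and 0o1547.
Convert two thousand one hundred seventy (English words) → 2×1000 + 1×100 + 70 = 2170 (decimal)
Convert 0o1547 (octal) → 1×512 + 5×64 + 4×8 + 7 = 871 (decimal)
Compute gcd(2170, 871) = 1
1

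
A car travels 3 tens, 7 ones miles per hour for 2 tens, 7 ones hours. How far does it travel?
Convert 3 tens, 7 ones (place-value notation) → 3×10 + 7 = 37 (decimal)
Convert 2 tens, 7 ones (place-value notation) → 2×10 + 7 = 27 (decimal)
Compute 37 × 27 = 999
999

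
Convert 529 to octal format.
Convert 529 (decimal) → 529 = 1×512 + 2×8 + 1 → 0o1021 (octal)
0o1021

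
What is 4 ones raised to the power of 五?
Convert 4 ones (place-value notation) → 4 (decimal)
Convert 五 (Chinese numeral) → 5 (decimal)
Compute 4 ^ 5 = 1024
1024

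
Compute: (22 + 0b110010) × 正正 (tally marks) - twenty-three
Convert 0b110010 (binary) → 32 + 16 + 2 = 50 (decimal)
Convert 正正 (tally marks) → 5 + 5 = 10 (decimal)
Convert twenty-three (English words) → 23 (decimal)
Expression in decimal: (22 + 50) × 10 - 23
Parentheses first: 22 + 50 = 72
Multiply: 72 × 10 = 720
Subtract: 720 - 23 = 697
697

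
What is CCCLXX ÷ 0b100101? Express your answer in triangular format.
Convert CCCLXX (Roman numeral) → 100 + 100 + 100 + 50 + 10 + 10 = 370 (decimal)
Convert 0b100101 (binary) → 32 + 4 + 1 = 37 (decimal)
Compute 370 ÷ 37 = 10
Convert 10 (decimal) → 10 = 4×5/2 → the 4th triangular number (triangular index)
the 4th triangular number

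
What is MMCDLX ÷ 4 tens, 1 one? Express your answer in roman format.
Convert MMCDLX (Roman numeral) → 1000 + 1000 + 400 + 50 + 10 = 2460 (decimal)
Convert 4 tens, 1 one (place-value notation) → 4×10 + 1 = 41 (decimal)
Compute 2460 ÷ 41 = 60
Convert 60 (decimal) → 60 = 50 + 10 → LX (Roman numeral)
LX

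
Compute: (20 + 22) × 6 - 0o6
Convert 0o6 (octal) → 6 (decimal)
Expression in decimal: (20 + 22) × 6 - 6
Parentheses first: 20 + 22 = 42
Multiply: 42 × 6 = 252
Subtract: 252 - 6 = 246
246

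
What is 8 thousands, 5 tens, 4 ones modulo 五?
Convert 8 thousands, 5 tens, 4 ones (place-value notation) → 8×1000 + 5×10 + 4 = 8054 (decimal)
Convert 五 (Chinese numeral) → 5 (decimal)
Compute 8054 mod 5 = 4
4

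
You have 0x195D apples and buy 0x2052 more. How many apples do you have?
Convert 0x195D (hexadecimal) → 1×4096 + 9×256 + 5×16 + 13 = 6493 (decimal)
Convert 0x2052 (hexadecimal) → 2×4096 + 5×16 + 2 = 8274 (decimal)
Compute 6493 + 8274 = 14767
14767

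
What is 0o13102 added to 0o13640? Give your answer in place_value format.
Convert 0o13102 (octal) → 1×4096 + 3×512 + 1×64 + 2 = 5698 (decimal)
Convert 0o13640 (octal) → 1×4096 + 3×512 + 6×64 + 4×8 = 6048 (decimal)
Compute 5698 + 6048 = 11746
Convert 11746 (decimal) → 11746 = 11×1000 + 7×100 + 4×10 + 6 → 11 thousands, 7 hundreds, 4 tens, 6 ones (place-value notation)
11 thousands, 7 hundreds, 4 tens, 6 ones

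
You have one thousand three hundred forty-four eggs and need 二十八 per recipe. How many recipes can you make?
Convert one thousand three hundred forty-four (English words) → 1×1000 + 3×100 + 44 = 1344 (decimal)
Convert 二十八 (Chinese numeral) → 2×10 + 8 = 28 (decimal)
Compute 1344 ÷ 28 = 48
48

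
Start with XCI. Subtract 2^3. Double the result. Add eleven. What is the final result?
Convert XCI (Roman numeral) → 90 + 1 = 91 (decimal)
Start: 91
Convert 2^3 (power) → 8 (decimal)
91 - 8 = 83
83 × 2 = 166
Convert eleven (English words) → 11 (decimal)
166 + 11 = 177
177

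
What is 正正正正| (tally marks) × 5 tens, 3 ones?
Convert 正正正正| (tally marks) → 5 + 5 + 5 + 5 + 1 = 21 (decimal)
Convert 5 tens, 3 ones (place-value notation) → 5×10 + 3 = 53 (decimal)
Compute 21 × 53 = 1113
1113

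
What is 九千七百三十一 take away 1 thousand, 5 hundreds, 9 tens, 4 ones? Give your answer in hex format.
Convert 九千七百三十一 (Chinese numeral) → 9×1000 + 7×100 + 3×10 + 1 = 9731 (decimal)
Convert 1 thousand, 5 hundreds, 9 tens, 4 ones (place-value notation) → 1×1000 + 5×100 + 9×10 + 4 = 1594 (decimal)
Compute 9731 - 1594 = 8137
Convert 8137 (decimal) → 8137 = 1×4096 + 15×256 + 12×16 + 9 → 0x1FC9 (hexadecimal)
0x1FC9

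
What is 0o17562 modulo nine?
Convert 0o17562 (octal) → 1×4096 + 7×512 + 5×64 + 6×8 + 2 = 8050 (decimal)
Convert nine (English words) → 9 (decimal)
Compute 8050 mod 9 = 4
4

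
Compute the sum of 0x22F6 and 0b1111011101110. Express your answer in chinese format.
Convert 0x22F6 (hexadecimal) → 2×4096 + 2×256 + 15×16 + 6 = 8950 (decimal)
Convert 0b1111011101110 (binary) → 4096 + 2048 + 1024 + 512 + 128 + 64 + 32 + 8 + 4 + 2 = 7918 (decimal)
Compute 8950 + 7918 = 16868
Convert 16868 (decimal) → 16868 = 1×10000 + 6×1000 + 8×100 + 6×10 + 8 → 一万六千八百六十八 (Chinese numeral)
一万六千八百六十八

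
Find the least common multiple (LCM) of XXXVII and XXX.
Convert XXXVII (Roman numeral) → 10 + 10 + 10 + 5 + 1 + 1 = 37 (decimal)
Convert XXX (Roman numeral) → 10 + 10 + 10 = 30 (decimal)
Compute lcm(37, 30) = 1110
1110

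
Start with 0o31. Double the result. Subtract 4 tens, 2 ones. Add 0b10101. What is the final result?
Convert 0o31 (octal) → 3×8 + 1 = 25 (decimal)
Start: 25
25 × 2 = 50
Convert 4 tens, 2 ones (place-value notation) → 4×10 + 2 = 42 (decimal)
50 - 42 = 8
Convert 0b10101 (binary) → 16 + 4 + 1 = 21 (decimal)
8 + 21 = 29
29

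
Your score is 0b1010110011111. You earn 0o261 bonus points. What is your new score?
Convert 0b1010110011111 (binary) → 4096 + 1024 + 256 + 128 + 16 + 8 + 4 + 2 + 1 = 5535 (decimal)
Convert 0o261 (octal) → 2×64 + 6×8 + 1 = 177 (decimal)
Compute 5535 + 177 = 5712
5712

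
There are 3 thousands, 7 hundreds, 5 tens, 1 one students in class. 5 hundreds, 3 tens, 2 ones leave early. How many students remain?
Convert 3 thousands, 7 hundreds, 5 tens, 1 one (place-value notation) → 3×1000 + 7×100 + 5×10 + 1 = 3751 (decimal)
Convert 5 hundreds, 3 tens, 2 ones (place-value notation) → 5×100 + 3×10 + 2 = 532 (decimal)
Compute 3751 - 532 = 3219
3219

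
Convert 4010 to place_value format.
Convert 4010 (decimal) → 4010 = 4×1000 + 1×10 → 4 thousands, 1 ten (place-value notation)
4 thousands, 1 ten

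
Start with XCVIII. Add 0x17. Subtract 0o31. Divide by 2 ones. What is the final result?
Convert XCVIII (Roman numeral) → 90 + 5 + 1 + 1 + 1 = 98 (decimal)
Start: 98
Convert 0x17 (hexadecimal) → 1×16 + 7 = 23 (decimal)
98 + 23 = 121
Convert 0o31 (octal) → 3×8 + 1 = 25 (decimal)
121 - 25 = 96
Convert 2 ones (place-value notation) → 2 (decimal)
96 ÷ 2 = 48
48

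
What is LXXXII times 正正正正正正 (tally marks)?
Convert LXXXII (Roman numeral) → 50 + 10 + 10 + 10 + 1 + 1 = 82 (decimal)
Convert 正正正正正正 (tally marks) → 5 + 5 + 5 + 5 + 5 + 5 = 30 (decimal)
Compute 82 × 30 = 2460
2460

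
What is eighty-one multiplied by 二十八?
Convert eighty-one (English words) → 81 (decimal)
Convert 二十八 (Chinese numeral) → 2×10 + 8 = 28 (decimal)
Compute 81 × 28 = 2268
2268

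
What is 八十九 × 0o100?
Convert 八十九 (Chinese numeral) → 8×10 + 9 = 89 (decimal)
Convert 0o100 (octal) → 1×64 = 64 (decimal)
Compute 89 × 64 = 5696
5696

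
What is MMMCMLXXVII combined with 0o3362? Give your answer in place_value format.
Convert MMMCMLXXVII (Roman numeral) → 1000 + 1000 + 1000 + 900 + 50 + 10 + 10 + 5 + 1 + 1 = 3977 (decimal)
Convert 0o3362 (octal) → 3×512 + 3×64 + 6×8 + 2 = 1778 (decimal)
Compute 3977 + 1778 = 5755
Convert 5755 (decimal) → 5755 = 5×1000 + 7×100 + 5×10 + 5 → 5 thousands, 7 hundreds, 5 tens, 5 ones (place-value notation)
5 thousands, 7 hundreds, 5 tens, 5 ones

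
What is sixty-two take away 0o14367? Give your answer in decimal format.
Convert sixty-two (English words) → 62 (decimal)
Convert 0o14367 (octal) → 1×4096 + 4×512 + 3×64 + 6×8 + 7 = 6391 (decimal)
Compute 62 - 6391 = -6329
-6329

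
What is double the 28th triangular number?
The 28th triangular number = 28×29/2 = 406
Compute 406 × 2 = 812
812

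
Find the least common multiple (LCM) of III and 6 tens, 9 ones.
Convert III (Roman numeral) → 1 + 1 + 1 = 3 (decimal)
Convert 6 tens, 9 ones (place-value notation) → 6×10 + 9 = 69 (decimal)
Compute lcm(3, 69) = 69
69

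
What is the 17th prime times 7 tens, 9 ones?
Convert the 17th prime (prime index) → 59 (decimal)
Convert 7 tens, 9 ones (place-value notation) → 7×10 + 9 = 79 (decimal)
Compute 59 × 79 = 4661
4661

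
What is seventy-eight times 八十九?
Convert seventy-eight (English words) → 78 (decimal)
Convert 八十九 (Chinese numeral) → 8×10 + 9 = 89 (decimal)
Compute 78 × 89 = 6942
6942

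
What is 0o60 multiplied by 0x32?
Convert 0o60 (octal) → 6×8 = 48 (decimal)
Convert 0x32 (hexadecimal) → 3×16 + 2 = 50 (decimal)
Compute 48 × 50 = 2400
2400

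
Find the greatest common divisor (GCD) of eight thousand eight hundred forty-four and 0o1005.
Convert eight thousand eight hundred forty-four (English words) → 8×1000 + 8×100 + 44 = 8844 (decimal)
Convert 0o1005 (octal) → 1×512 + 5 = 517 (decimal)
Compute gcd(8844, 517) = 11
11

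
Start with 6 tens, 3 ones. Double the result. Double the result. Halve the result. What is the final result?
Convert 6 tens, 3 ones (place-value notation) → 6×10 + 3 = 63 (decimal)
Start: 63
63 × 2 = 126
126 × 2 = 252
252 ÷ 2 = 126
126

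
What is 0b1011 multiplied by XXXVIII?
Convert 0b1011 (binary) → 8 + 2 + 1 = 11 (decimal)
Convert XXXVIII (Roman numeral) → 10 + 10 + 10 + 5 + 1 + 1 + 1 = 38 (decimal)
Compute 11 × 38 = 418
418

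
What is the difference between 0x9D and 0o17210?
Convert 0x9D (hexadecimal) → 9×16 + 13 = 157 (decimal)
Convert 0o17210 (octal) → 1×4096 + 7×512 + 2×64 + 1×8 = 7816 (decimal)
Difference: |157 - 7816| = 7659
7659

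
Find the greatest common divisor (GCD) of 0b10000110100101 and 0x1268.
Convert 0b10000110100101 (binary) → 8192 + 256 + 128 + 32 + 4 + 1 = 8613 (decimal)
Convert 0x1268 (hexadecimal) → 1×4096 + 2×256 + 6×16 + 8 = 4712 (decimal)
Compute gcd(8613, 4712) = 1
1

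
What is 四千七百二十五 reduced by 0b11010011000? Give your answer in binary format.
Convert 四千七百二十五 (Chinese numeral) → 4×1000 + 7×100 + 2×10 + 5 = 4725 (decimal)
Convert 0b11010011000 (binary) → 1024 + 512 + 128 + 16 + 8 = 1688 (decimal)
Compute 4725 - 1688 = 3037
Convert 3037 (decimal) → 3037 = 2048 + 512 + 256 + 128 + 64 + 16 + 8 + 4 + 1 → 0b101111011101 (binary)
0b101111011101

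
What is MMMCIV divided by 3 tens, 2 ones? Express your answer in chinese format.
Convert MMMCIV (Roman numeral) → 1000 + 1000 + 1000 + 100 + 4 = 3104 (decimal)
Convert 3 tens, 2 ones (place-value notation) → 3×10 + 2 = 32 (decimal)
Compute 3104 ÷ 32 = 97
Convert 97 (decimal) → 97 = 9×10 + 7 → 九十七 (Chinese numeral)
九十七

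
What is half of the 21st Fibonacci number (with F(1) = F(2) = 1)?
The 21st Fibonacci number (with F(1) = F(2) = 1) = 10946
Compute 10946 ÷ 2 = 5473
5473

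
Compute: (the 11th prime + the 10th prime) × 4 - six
Convert the 11th prime (prime index) → 31 (decimal)
Convert the 10th prime (prime index) → 29 (decimal)
Convert six (English words) → 6 (decimal)
Expression in decimal: (31 + 29) × 4 - 6
Parentheses first: 31 + 29 = 60
Multiply: 60 × 4 = 240
Subtract: 240 - 6 = 234
234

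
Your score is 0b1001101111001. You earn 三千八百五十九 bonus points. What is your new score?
Convert 0b1001101111001 (binary) → 4096 + 512 + 256 + 64 + 32 + 16 + 8 + 1 = 4985 (decimal)
Convert 三千八百五十九 (Chinese numeral) → 3×1000 + 8×100 + 5×10 + 9 = 3859 (decimal)
Compute 4985 + 3859 = 8844
8844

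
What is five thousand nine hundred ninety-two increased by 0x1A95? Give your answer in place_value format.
Convert five thousand nine hundred ninety-two (English words) → 5×1000 + 9×100 + 92 = 5992 (decimal)
Convert 0x1A95 (hexadecimal) → 1×4096 + 10×256 + 9×16 + 5 = 6805 (decimal)
Compute 5992 + 6805 = 12797
Convert 12797 (decimal) → 12797 = 12×1000 + 7×100 + 9×10 + 7 → 12 thousands, 7 hundreds, 9 tens, 7 ones (place-value notation)
12 thousands, 7 hundreds, 9 tens, 7 ones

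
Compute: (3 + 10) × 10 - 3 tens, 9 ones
Convert 3 tens, 9 ones (place-value notation) → 3×10 + 9 = 39 (decimal)
Expression in decimal: (3 + 10) × 10 - 39
Parentheses first: 3 + 10 = 13
Multiply: 13 × 10 = 130
Subtract: 130 - 39 = 91
91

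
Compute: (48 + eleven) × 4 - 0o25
Convert eleven (English words) → 11 (decimal)
Convert 0o25 (octal) → 2×8 + 5 = 21 (decimal)
Expression in decimal: (48 + 11) × 4 - 21
Parentheses first: 48 + 11 = 59
Multiply: 59 × 4 = 236
Subtract: 236 - 21 = 215
215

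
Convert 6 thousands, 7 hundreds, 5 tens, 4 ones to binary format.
Convert 6 thousands, 7 hundreds, 5 tens, 4 ones (place-value notation) → 6×1000 + 7×100 + 5×10 + 4 = 6754 (decimal)
Convert 6754 (decimal) → 6754 = 4096 + 2048 + 512 + 64 + 32 + 2 → 0b1101001100010 (binary)
0b1101001100010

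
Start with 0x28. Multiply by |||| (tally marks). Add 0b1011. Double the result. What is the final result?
Convert 0x28 (hexadecimal) → 2×16 + 8 = 40 (decimal)
Start: 40
Convert |||| (tally marks) → 4 (decimal)
40 × 4 = 160
Convert 0b1011 (binary) → 8 + 2 + 1 = 11 (decimal)
160 + 11 = 171
171 × 2 = 342
342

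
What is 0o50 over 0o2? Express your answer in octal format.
Convert 0o50 (octal) → 5×8 = 40 (decimal)
Convert 0o2 (octal) → 2 (decimal)
Compute 40 ÷ 2 = 20
Convert 20 (decimal) → 20 = 2×8 + 4 → 0o24 (octal)
0o24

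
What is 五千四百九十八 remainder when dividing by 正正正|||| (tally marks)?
Convert 五千四百九十八 (Chinese numeral) → 5×1000 + 4×100 + 9×10 + 8 = 5498 (decimal)
Convert 正正正|||| (tally marks) → 5 + 5 + 5 + 4 = 19 (decimal)
Compute 5498 mod 19 = 7
7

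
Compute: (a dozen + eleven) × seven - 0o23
Convert a dozen (colloquial) → 12 (decimal)
Convert eleven (English words) → 11 (decimal)
Convert seven (English words) → 7 (decimal)
Convert 0o23 (octal) → 2×8 + 3 = 19 (decimal)
Expression in decimal: (12 + 11) × 7 - 19
Parentheses first: 12 + 11 = 23
Multiply: 23 × 7 = 161
Subtract: 161 - 19 = 142
142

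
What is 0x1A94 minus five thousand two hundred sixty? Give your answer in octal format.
Convert 0x1A94 (hexadecimal) → 1×4096 + 10×256 + 9×16 + 4 = 6804 (decimal)
Convert five thousand two hundred sixty (English words) → 5×1000 + 2×100 + 60 = 5260 (decimal)
Compute 6804 - 5260 = 1544
Convert 1544 (decimal) → 1544 = 3×512 + 1×8 → 0o3010 (octal)
0o3010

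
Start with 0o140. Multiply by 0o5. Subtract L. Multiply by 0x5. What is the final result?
Convert 0o140 (octal) → 1×64 + 4×8 = 96 (decimal)
Start: 96
Convert 0o5 (octal) → 5 (decimal)
96 × 5 = 480
Convert L (Roman numeral) → 50 (decimal)
480 - 50 = 430
Convert 0x5 (hexadecimal) → 5 (decimal)
430 × 5 = 2150
2150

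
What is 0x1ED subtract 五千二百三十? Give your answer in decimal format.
Convert 0x1ED (hexadecimal) → 1×256 + 14×16 + 13 = 493 (decimal)
Convert 五千二百三十 (Chinese numeral) → 5×1000 + 2×100 + 3×10 = 5230 (decimal)
Compute 493 - 5230 = -4737
-4737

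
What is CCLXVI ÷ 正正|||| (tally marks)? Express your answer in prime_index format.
Convert CCLXVI (Roman numeral) → 100 + 100 + 50 + 10 + 5 + 1 = 266 (decimal)
Convert 正正|||| (tally marks) → 5 + 5 + 4 = 14 (decimal)
Compute 266 ÷ 14 = 19
Convert 19 (decimal) → the 8th prime (prime index)
the 8th prime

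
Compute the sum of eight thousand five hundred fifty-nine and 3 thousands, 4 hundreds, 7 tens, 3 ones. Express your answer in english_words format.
Convert eight thousand five hundred fifty-nine (English words) → 8×1000 + 5×100 + 59 = 8559 (decimal)
Convert 3 thousands, 4 hundreds, 7 tens, 3 ones (place-value notation) → 3×1000 + 4×100 + 7×10 + 3 = 3473 (decimal)
Compute 8559 + 3473 = 12032
Convert 12032 (decimal) → 12032 = 12×1000 + 32 → twelve thousand thirty-two (English words)
twelve thousand thirty-two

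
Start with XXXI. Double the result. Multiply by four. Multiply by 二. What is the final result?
Convert XXXI (Roman numeral) → 10 + 10 + 10 + 1 = 31 (decimal)
Start: 31
31 × 2 = 62
Convert four (English words) → 4 (decimal)
62 × 4 = 248
Convert 二 (Chinese numeral) → 2 (decimal)
248 × 2 = 496
496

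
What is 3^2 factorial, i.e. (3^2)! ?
Convert 3^2 (power) → 9 (decimal)
Compute 9! = 362880
362880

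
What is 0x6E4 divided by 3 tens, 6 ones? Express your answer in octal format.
Convert 0x6E4 (hexadecimal) → 6×256 + 14×16 + 4 = 1764 (decimal)
Convert 3 tens, 6 ones (place-value notation) → 3×10 + 6 = 36 (decimal)
Compute 1764 ÷ 36 = 49
Convert 49 (decimal) → 49 = 6×8 + 1 → 0o61 (octal)
0o61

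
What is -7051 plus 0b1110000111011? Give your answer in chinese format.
Convert 0b1110000111011 (binary) → 4096 + 2048 + 1024 + 32 + 16 + 8 + 2 + 1 = 7227 (decimal)
Compute -7051 + 7227 = 176
Convert 176 (decimal) → 176 = 1×100 + 7×10 + 6 → 一百七十六 (Chinese numeral)
一百七十六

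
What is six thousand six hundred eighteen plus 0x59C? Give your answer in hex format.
Convert six thousand six hundred eighteen (English words) → 6×1000 + 6×100 + 18 = 6618 (decimal)
Convert 0x59C (hexadecimal) → 5×256 + 9×16 + 12 = 1436 (decimal)
Compute 6618 + 1436 = 8054
Convert 8054 (decimal) → 8054 = 1×4096 + 15×256 + 7×16 + 6 → 0x1F76 (hexadecimal)
0x1F76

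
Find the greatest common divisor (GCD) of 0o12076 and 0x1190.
Convert 0o12076 (octal) → 1×4096 + 2×512 + 7×8 + 6 = 5182 (decimal)
Convert 0x1190 (hexadecimal) → 1×4096 + 1×256 + 9×16 = 4496 (decimal)
Compute gcd(5182, 4496) = 2
2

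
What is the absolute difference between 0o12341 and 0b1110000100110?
Convert 0o12341 (octal) → 1×4096 + 2×512 + 3×64 + 4×8 + 1 = 5345 (decimal)
Convert 0b1110000100110 (binary) → 4096 + 2048 + 1024 + 32 + 4 + 2 = 7206 (decimal)
Compute |5345 - 7206| = 1861
1861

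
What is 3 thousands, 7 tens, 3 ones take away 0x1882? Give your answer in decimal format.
Convert 3 thousands, 7 tens, 3 ones (place-value notation) → 3×1000 + 7×10 + 3 = 3073 (decimal)
Convert 0x1882 (hexadecimal) → 1×4096 + 8×256 + 8×16 + 2 = 6274 (decimal)
Compute 3073 - 6274 = -3201
-3201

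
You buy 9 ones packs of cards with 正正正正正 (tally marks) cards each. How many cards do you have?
Convert 正正正正正 (tally marks) → 5 + 5 + 5 + 5 + 5 = 25 (decimal)
Convert 9 ones (place-value notation) → 9 (decimal)
Compute 25 × 9 = 225
225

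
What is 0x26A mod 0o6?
Convert 0x26A (hexadecimal) → 2×256 + 6×16 + 10 = 618 (decimal)
Convert 0o6 (octal) → 6 (decimal)
Compute 618 mod 6 = 0
0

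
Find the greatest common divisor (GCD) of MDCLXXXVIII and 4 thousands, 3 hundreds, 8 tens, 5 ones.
Convert MDCLXXXVIII (Roman numeral) → 1000 + 500 + 100 + 50 + 10 + 10 + 10 + 5 + 1 + 1 + 1 = 1688 (decimal)
Convert 4 thousands, 3 hundreds, 8 tens, 5 ones (place-value notation) → 4×1000 + 3×100 + 8×10 + 5 = 4385 (decimal)
Compute gcd(1688, 4385) = 1
1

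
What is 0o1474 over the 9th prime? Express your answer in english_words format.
Convert 0o1474 (octal) → 1×512 + 4×64 + 7×8 + 4 = 828 (decimal)
Convert the 9th prime (prime index) → 23 (decimal)
Compute 828 ÷ 23 = 36
Convert 36 (decimal) → thirty-six (English words)
thirty-six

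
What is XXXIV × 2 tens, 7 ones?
Convert XXXIV (Roman numeral) → 10 + 10 + 10 + 4 = 34 (decimal)
Convert 2 tens, 7 ones (place-value notation) → 2×10 + 7 = 27 (decimal)
Compute 34 × 27 = 918
918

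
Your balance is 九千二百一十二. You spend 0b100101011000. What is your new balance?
Convert 九千二百一十二 (Chinese numeral) → 9×1000 + 2×100 + 1×10 + 2 = 9212 (decimal)
Convert 0b100101011000 (binary) → 2048 + 256 + 64 + 16 + 8 = 2392 (decimal)
Compute 9212 - 2392 = 6820
6820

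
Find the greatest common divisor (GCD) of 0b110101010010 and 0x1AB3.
Convert 0b110101010010 (binary) → 2048 + 1024 + 256 + 64 + 16 + 2 = 3410 (decimal)
Convert 0x1AB3 (hexadecimal) → 1×4096 + 10×256 + 11×16 + 3 = 6835 (decimal)
Compute gcd(3410, 6835) = 5
5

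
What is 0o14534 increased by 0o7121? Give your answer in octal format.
Convert 0o14534 (octal) → 1×4096 + 4×512 + 5×64 + 3×8 + 4 = 6492 (decimal)
Convert 0o7121 (octal) → 7×512 + 1×64 + 2×8 + 1 = 3665 (decimal)
Compute 6492 + 3665 = 10157
Convert 10157 (decimal) → 10157 = 2×4096 + 3×512 + 6×64 + 5×8 + 5 → 0o23655 (octal)
0o23655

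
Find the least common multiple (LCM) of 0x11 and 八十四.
Convert 0x11 (hexadecimal) → 1×16 + 1 = 17 (decimal)
Convert 八十四 (Chinese numeral) → 8×10 + 4 = 84 (decimal)
Compute lcm(17, 84) = 1428
1428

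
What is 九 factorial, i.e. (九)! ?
Convert 九 (Chinese numeral) → 9 (decimal)
Compute 9! = 362880
362880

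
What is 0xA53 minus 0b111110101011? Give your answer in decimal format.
Convert 0xA53 (hexadecimal) → 10×256 + 5×16 + 3 = 2643 (decimal)
Convert 0b111110101011 (binary) → 2048 + 1024 + 512 + 256 + 128 + 32 + 8 + 2 + 1 = 4011 (decimal)
Compute 2643 - 4011 = -1368
-1368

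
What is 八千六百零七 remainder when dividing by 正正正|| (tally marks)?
Convert 八千六百零七 (Chinese numeral) → 8×1000 + 6×100 + 7 = 8607 (decimal)
Convert 正正正|| (tally marks) → 5 + 5 + 5 + 2 = 17 (decimal)
Compute 8607 mod 17 = 5
5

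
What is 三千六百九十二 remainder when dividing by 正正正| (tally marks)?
Convert 三千六百九十二 (Chinese numeral) → 3×1000 + 6×100 + 9×10 + 2 = 3692 (decimal)
Convert 正正正| (tally marks) → 5 + 5 + 5 + 1 = 16 (decimal)
Compute 3692 mod 16 = 12
12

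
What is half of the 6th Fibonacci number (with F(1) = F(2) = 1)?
The 6th Fibonacci number (with F(1) = F(2) = 1): 1, 1, 2, 3, 5, 8 → 8
Compute 8 ÷ 2 = 4
4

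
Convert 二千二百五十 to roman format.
Convert 二千二百五十 (Chinese numeral) → 2×1000 + 2×100 + 5×10 = 2250 (decimal)
Convert 2250 (decimal) → 2250 = 1000 + 1000 + 100 + 100 + 50 → MMCCL (Roman numeral)
MMCCL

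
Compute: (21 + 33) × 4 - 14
Parentheses first: 21 + 33 = 54
Multiply: 54 × 4 = 216
Subtract: 216 - 14 = 202
202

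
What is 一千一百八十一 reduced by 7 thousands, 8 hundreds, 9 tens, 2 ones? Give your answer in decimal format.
Convert 一千一百八十一 (Chinese numeral) → 1×1000 + 1×100 + 8×10 + 1 = 1181 (decimal)
Convert 7 thousands, 8 hundreds, 9 tens, 2 ones (place-value notation) → 7×1000 + 8×100 + 9×10 + 2 = 7892 (decimal)
Compute 1181 - 7892 = -6711
-6711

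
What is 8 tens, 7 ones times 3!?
Convert 8 tens, 7 ones (place-value notation) → 8×10 + 7 = 87 (decimal)
Convert 3! (factorial) → 6 (decimal)
Compute 87 × 6 = 522
522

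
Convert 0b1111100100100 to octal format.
Convert 0b1111100100100 (binary) → 4096 + 2048 + 1024 + 512 + 256 + 32 + 4 = 7972 (decimal)
Convert 7972 (decimal) → 7972 = 1×4096 + 7×512 + 4×64 + 4×8 + 4 → 0o17444 (octal)
0o17444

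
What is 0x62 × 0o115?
Convert 0x62 (hexadecimal) → 6×16 + 2 = 98 (decimal)
Convert 0o115 (octal) → 1×64 + 1×8 + 5 = 77 (decimal)
Compute 98 × 77 = 7546
7546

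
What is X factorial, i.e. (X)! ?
Convert X (Roman numeral) → 10 (decimal)
Compute 10! = 3628800
3628800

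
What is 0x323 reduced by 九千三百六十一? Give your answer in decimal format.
Convert 0x323 (hexadecimal) → 3×256 + 2×16 + 3 = 803 (decimal)
Convert 九千三百六十一 (Chinese numeral) → 9×1000 + 3×100 + 6×10 + 1 = 9361 (decimal)
Compute 803 - 9361 = -8558
-8558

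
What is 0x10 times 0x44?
Convert 0x10 (hexadecimal) → 1×16 = 16 (decimal)
Convert 0x44 (hexadecimal) → 4×16 + 4 = 68 (decimal)
Compute 16 × 68 = 1088
1088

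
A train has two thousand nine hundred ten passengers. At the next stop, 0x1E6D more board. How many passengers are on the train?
Convert two thousand nine hundred ten (English words) → 2×1000 + 9×100 + 10 = 2910 (decimal)
Convert 0x1E6D (hexadecimal) → 1×4096 + 14×256 + 6×16 + 13 = 7789 (decimal)
Compute 2910 + 7789 = 10699
10699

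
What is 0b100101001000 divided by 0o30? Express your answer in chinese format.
Convert 0b100101001000 (binary) → 2048 + 256 + 64 + 8 = 2376 (decimal)
Convert 0o30 (octal) → 3×8 = 24 (decimal)
Compute 2376 ÷ 24 = 99
Convert 99 (decimal) → 99 = 9×10 + 9 → 九十九 (Chinese numeral)
九十九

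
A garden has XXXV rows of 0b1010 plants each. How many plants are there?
Convert 0b1010 (binary) → 8 + 2 = 10 (decimal)
Convert XXXV (Roman numeral) → 10 + 10 + 10 + 5 = 35 (decimal)
Compute 10 × 35 = 350
350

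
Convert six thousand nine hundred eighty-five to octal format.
Convert six thousand nine hundred eighty-five (English words) → 6×1000 + 9×100 + 85 = 6985 (decimal)
Convert 6985 (decimal) → 6985 = 1×4096 + 5×512 + 5×64 + 1×8 + 1 → 0o15511 (octal)
0o15511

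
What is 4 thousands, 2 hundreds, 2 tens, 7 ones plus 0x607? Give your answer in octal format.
Convert 4 thousands, 2 hundreds, 2 tens, 7 ones (place-value notation) → 4×1000 + 2×100 + 2×10 + 7 = 4227 (decimal)
Convert 0x607 (hexadecimal) → 6×256 + 7 = 1543 (decimal)
Compute 4227 + 1543 = 5770
Convert 5770 (decimal) → 5770 = 1×4096 + 3×512 + 2×64 + 1×8 + 2 → 0o13212 (octal)
0o13212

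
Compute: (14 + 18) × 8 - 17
Parentheses first: 14 + 18 = 32
Multiply: 32 × 8 = 256
Subtract: 256 - 17 = 239
239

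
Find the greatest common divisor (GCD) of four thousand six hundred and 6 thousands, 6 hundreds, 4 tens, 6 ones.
Convert four thousand six hundred (English words) → 4×1000 + 6×100 = 4600 (decimal)
Convert 6 thousands, 6 hundreds, 4 tens, 6 ones (place-value notation) → 6×1000 + 6×100 + 4×10 + 6 = 6646 (decimal)
Compute gcd(4600, 6646) = 2
2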